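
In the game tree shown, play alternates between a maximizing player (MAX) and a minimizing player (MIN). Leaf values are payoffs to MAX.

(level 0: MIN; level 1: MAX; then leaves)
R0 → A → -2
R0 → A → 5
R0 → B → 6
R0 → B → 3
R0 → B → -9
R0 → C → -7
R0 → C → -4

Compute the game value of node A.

A (MAX): max(-2, 5) = 5

5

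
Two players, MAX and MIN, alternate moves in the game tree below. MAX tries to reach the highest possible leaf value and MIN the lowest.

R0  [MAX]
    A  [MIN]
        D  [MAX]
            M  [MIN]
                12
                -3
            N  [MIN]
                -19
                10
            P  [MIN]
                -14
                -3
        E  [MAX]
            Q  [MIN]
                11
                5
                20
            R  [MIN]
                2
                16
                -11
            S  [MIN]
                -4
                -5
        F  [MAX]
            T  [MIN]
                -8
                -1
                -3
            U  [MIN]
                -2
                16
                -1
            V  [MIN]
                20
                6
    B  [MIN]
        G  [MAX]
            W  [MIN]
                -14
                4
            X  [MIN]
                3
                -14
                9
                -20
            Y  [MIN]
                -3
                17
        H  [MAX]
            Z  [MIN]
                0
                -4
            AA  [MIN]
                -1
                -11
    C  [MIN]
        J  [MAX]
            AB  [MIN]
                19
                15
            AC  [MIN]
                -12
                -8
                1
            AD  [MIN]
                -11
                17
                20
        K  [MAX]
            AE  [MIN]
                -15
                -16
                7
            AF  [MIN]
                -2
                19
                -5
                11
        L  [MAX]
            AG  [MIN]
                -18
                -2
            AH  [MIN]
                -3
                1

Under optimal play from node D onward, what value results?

-3

M (MIN): min(12, -3) = -3
N (MIN): min(-19, 10) = -19
P (MIN): min(-14, -3) = -14
D (MAX): max(-3, -19, -14) = -3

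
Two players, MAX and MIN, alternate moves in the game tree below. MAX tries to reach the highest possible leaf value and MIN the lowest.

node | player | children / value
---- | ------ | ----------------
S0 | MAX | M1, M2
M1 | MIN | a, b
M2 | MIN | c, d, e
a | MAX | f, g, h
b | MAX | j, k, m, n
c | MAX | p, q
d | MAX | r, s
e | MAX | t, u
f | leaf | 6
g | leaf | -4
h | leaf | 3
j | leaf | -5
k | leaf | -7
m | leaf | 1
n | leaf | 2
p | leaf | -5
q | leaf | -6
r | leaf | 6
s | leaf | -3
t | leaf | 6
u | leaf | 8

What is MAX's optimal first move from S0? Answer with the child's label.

M1

a (MAX): max(6, -4, 3) = 6
b (MAX): max(-5, -7, 1, 2) = 2
M1 (MIN): min(6, 2) = 2
c (MAX): max(-5, -6) = -5
d (MAX): max(6, -3) = 6
e (MAX): max(6, 8) = 8
M2 (MIN): min(-5, 6, 8) = -5
S0 (MAX): max(2, -5) = 2
MAX at S0 wants the highest of {M1=2, M2=-5}, so chooses M1.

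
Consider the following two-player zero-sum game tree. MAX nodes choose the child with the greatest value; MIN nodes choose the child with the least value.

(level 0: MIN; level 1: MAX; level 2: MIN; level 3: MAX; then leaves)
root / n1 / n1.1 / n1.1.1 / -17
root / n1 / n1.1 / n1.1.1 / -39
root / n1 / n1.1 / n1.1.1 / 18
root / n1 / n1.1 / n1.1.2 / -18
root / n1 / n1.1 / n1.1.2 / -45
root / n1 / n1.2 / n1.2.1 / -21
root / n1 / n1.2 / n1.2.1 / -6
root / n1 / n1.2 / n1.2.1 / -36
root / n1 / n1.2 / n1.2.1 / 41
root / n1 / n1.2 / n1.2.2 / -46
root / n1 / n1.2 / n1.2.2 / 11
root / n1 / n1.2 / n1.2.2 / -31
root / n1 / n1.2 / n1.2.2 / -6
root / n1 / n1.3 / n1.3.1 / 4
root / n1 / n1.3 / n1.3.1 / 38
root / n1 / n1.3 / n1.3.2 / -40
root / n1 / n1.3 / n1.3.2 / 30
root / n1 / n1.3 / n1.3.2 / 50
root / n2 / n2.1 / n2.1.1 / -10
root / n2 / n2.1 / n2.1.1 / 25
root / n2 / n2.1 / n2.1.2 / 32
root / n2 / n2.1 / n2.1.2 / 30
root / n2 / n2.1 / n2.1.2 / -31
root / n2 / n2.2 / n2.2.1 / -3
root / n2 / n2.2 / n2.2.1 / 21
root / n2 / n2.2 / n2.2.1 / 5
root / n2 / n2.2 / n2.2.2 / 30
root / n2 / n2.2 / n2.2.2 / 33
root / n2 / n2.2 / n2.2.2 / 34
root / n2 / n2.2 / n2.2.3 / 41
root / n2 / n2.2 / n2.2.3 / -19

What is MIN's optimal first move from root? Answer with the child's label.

n2

n1.1.1 (MAX): max(-17, -39, 18) = 18
n1.1.2 (MAX): max(-18, -45) = -18
n1.1 (MIN): min(18, -18) = -18
n1.2.1 (MAX): max(-21, -6, -36, 41) = 41
n1.2.2 (MAX): max(-46, 11, -31, -6) = 11
n1.2 (MIN): min(41, 11) = 11
n1.3.1 (MAX): max(4, 38) = 38
n1.3.2 (MAX): max(-40, 30, 50) = 50
n1.3 (MIN): min(38, 50) = 38
n1 (MAX): max(-18, 11, 38) = 38
n2.1.1 (MAX): max(-10, 25) = 25
n2.1.2 (MAX): max(32, 30, -31) = 32
n2.1 (MIN): min(25, 32) = 25
n2.2.1 (MAX): max(-3, 21, 5) = 21
n2.2.2 (MAX): max(30, 33, 34) = 34
n2.2.3 (MAX): max(41, -19) = 41
n2.2 (MIN): min(21, 34, 41) = 21
n2 (MAX): max(25, 21) = 25
root (MIN): min(38, 25) = 25
MIN at root wants the lowest of {n1=38, n2=25}, so chooses n2.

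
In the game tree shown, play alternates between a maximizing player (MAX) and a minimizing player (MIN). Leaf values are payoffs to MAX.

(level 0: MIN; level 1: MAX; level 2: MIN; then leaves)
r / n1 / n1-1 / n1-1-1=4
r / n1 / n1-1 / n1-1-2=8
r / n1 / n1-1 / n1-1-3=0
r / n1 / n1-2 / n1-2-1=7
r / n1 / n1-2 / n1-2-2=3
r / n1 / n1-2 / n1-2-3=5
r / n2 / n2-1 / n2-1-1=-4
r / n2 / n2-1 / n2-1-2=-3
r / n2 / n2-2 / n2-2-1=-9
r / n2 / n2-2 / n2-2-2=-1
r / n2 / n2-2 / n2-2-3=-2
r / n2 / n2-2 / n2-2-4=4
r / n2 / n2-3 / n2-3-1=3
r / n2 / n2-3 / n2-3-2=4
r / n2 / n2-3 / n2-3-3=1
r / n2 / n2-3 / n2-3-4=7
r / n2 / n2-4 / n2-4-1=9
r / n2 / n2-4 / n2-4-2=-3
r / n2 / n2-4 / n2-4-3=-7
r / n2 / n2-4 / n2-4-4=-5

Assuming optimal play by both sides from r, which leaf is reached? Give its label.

n2-3-3

n1-1 (MIN): min(4, 8, 0) = 0
n1-2 (MIN): min(7, 3, 5) = 3
n1 (MAX): max(0, 3) = 3
n2-1 (MIN): min(-4, -3) = -4
n2-2 (MIN): min(-9, -1, -2, 4) = -9
n2-3 (MIN): min(3, 4, 1, 7) = 1
n2-4 (MIN): min(9, -3, -7, -5) = -7
n2 (MAX): max(-4, -9, 1, -7) = 1
r (MIN): min(3, 1) = 1
At r, MIN picks n2 (lowest: 1).
At n2, MAX picks n2-3 (highest: 1).
At n2-3, MIN picks n2-3-3 (lowest: 1).
Terminal value 1.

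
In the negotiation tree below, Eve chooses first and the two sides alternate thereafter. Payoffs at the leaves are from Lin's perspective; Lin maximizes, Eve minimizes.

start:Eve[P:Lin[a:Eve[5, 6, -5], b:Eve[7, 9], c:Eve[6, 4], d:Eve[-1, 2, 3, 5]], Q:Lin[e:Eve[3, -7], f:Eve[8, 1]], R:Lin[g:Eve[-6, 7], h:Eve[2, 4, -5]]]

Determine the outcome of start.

-5

a (Eve): min(5, 6, -5) = -5
b (Eve): min(7, 9) = 7
c (Eve): min(6, 4) = 4
d (Eve): min(-1, 2, 3, 5) = -1
P (Lin): max(-5, 7, 4, -1) = 7
e (Eve): min(3, -7) = -7
f (Eve): min(8, 1) = 1
Q (Lin): max(-7, 1) = 1
g (Eve): min(-6, 7) = -6
h (Eve): min(2, 4, -5) = -5
R (Lin): max(-6, -5) = -5
start (Eve): min(7, 1, -5) = -5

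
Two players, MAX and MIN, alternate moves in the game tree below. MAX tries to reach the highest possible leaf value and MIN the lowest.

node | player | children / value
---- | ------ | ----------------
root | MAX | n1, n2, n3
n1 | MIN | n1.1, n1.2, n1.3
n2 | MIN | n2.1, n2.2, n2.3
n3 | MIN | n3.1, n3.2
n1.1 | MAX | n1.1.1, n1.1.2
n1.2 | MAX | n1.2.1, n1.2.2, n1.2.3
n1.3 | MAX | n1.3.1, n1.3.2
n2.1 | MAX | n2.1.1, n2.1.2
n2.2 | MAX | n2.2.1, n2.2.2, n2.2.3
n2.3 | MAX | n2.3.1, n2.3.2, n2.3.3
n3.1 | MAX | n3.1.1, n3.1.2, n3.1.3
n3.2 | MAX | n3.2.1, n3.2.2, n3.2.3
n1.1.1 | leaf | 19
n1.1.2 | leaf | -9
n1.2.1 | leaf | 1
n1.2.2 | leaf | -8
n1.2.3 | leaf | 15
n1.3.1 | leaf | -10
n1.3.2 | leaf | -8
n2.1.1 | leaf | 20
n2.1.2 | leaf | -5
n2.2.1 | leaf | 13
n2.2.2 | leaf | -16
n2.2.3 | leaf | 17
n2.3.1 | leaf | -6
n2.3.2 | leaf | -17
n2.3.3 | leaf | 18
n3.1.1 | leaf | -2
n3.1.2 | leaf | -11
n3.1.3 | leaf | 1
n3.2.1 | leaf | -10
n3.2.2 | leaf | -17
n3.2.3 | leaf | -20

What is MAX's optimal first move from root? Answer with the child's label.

n1.1 (MAX): max(19, -9) = 19
n1.2 (MAX): max(1, -8, 15) = 15
n1.3 (MAX): max(-10, -8) = -8
n1 (MIN): min(19, 15, -8) = -8
n2.1 (MAX): max(20, -5) = 20
n2.2 (MAX): max(13, -16, 17) = 17
n2.3 (MAX): max(-6, -17, 18) = 18
n2 (MIN): min(20, 17, 18) = 17
n3.1 (MAX): max(-2, -11, 1) = 1
n3.2 (MAX): max(-10, -17, -20) = -10
n3 (MIN): min(1, -10) = -10
root (MAX): max(-8, 17, -10) = 17
MAX at root wants the highest of {n1=-8, n2=17, n3=-10}, so chooses n2.

n2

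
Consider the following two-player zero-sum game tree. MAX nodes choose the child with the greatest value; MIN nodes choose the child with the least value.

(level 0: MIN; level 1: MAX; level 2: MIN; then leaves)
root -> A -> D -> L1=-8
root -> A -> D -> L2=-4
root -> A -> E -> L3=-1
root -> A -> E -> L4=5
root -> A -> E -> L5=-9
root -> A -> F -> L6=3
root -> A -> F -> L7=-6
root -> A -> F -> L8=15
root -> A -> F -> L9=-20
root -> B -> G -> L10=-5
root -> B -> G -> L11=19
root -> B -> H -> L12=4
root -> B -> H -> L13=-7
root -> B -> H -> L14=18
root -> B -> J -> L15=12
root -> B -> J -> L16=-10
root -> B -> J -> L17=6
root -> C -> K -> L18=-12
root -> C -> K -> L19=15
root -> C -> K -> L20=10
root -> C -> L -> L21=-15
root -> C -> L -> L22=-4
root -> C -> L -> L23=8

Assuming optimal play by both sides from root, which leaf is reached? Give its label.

D (MIN): min(-8, -4) = -8
E (MIN): min(-1, 5, -9) = -9
F (MIN): min(3, -6, 15, -20) = -20
A (MAX): max(-8, -9, -20) = -8
G (MIN): min(-5, 19) = -5
H (MIN): min(4, -7, 18) = -7
J (MIN): min(12, -10, 6) = -10
B (MAX): max(-5, -7, -10) = -5
K (MIN): min(-12, 15, 10) = -12
L (MIN): min(-15, -4, 8) = -15
C (MAX): max(-12, -15) = -12
root (MIN): min(-8, -5, -12) = -12
At root, MIN picks C (lowest: -12).
At C, MAX picks K (highest: -12).
At K, MIN picks L18 (lowest: -12).
Terminal value -12.

L18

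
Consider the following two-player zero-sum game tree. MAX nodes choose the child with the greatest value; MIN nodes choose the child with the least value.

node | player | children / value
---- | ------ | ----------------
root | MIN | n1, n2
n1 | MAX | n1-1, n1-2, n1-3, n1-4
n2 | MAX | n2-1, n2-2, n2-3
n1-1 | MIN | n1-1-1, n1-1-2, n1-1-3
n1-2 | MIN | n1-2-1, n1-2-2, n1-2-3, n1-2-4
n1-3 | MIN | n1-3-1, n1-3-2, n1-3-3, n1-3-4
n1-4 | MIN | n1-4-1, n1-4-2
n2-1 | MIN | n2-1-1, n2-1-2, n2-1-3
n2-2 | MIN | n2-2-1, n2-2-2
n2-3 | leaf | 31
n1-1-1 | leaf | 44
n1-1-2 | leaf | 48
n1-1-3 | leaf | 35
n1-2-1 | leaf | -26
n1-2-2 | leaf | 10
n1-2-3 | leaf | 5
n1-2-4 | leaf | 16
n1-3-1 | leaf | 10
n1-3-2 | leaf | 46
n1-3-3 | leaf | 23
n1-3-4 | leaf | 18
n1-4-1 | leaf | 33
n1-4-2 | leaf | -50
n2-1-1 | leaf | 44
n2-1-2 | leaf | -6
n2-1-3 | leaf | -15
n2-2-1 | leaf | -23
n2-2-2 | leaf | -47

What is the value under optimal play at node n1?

35

n1-1 (MIN): min(44, 48, 35) = 35
n1-2 (MIN): min(-26, 10, 5, 16) = -26
n1-3 (MIN): min(10, 46, 23, 18) = 10
n1-4 (MIN): min(33, -50) = -50
n1 (MAX): max(35, -26, 10, -50) = 35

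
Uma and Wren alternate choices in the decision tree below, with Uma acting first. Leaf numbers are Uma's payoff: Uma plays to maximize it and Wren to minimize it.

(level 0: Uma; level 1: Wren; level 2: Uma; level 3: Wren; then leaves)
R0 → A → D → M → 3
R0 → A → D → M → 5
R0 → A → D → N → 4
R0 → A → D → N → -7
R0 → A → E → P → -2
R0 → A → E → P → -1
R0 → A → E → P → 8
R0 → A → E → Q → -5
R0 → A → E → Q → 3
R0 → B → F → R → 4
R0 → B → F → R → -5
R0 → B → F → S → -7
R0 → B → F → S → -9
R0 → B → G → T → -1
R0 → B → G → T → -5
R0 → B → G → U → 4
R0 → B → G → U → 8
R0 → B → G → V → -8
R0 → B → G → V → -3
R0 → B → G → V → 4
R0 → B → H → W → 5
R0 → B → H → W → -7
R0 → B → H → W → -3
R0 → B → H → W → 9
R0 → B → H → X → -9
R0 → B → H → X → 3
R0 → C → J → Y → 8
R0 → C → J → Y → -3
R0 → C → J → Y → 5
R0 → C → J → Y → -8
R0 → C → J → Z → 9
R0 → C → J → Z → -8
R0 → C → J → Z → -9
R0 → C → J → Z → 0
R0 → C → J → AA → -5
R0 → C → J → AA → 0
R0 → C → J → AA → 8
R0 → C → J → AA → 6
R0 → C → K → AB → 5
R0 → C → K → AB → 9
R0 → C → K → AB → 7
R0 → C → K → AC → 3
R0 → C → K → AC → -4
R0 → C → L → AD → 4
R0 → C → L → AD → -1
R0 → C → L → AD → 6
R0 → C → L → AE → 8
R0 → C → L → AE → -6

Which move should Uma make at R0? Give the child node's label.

A

M (Wren): min(3, 5) = 3
N (Wren): min(4, -7) = -7
D (Uma): max(3, -7) = 3
P (Wren): min(-2, -1, 8) = -2
Q (Wren): min(-5, 3) = -5
E (Uma): max(-2, -5) = -2
A (Wren): min(3, -2) = -2
R (Wren): min(4, -5) = -5
S (Wren): min(-7, -9) = -9
F (Uma): max(-5, -9) = -5
T (Wren): min(-1, -5) = -5
U (Wren): min(4, 8) = 4
V (Wren): min(-8, -3, 4) = -8
G (Uma): max(-5, 4, -8) = 4
W (Wren): min(5, -7, -3, 9) = -7
X (Wren): min(-9, 3) = -9
H (Uma): max(-7, -9) = -7
B (Wren): min(-5, 4, -7) = -7
Y (Wren): min(8, -3, 5, -8) = -8
Z (Wren): min(9, -8, -9, 0) = -9
AA (Wren): min(-5, 0, 8, 6) = -5
J (Uma): max(-8, -9, -5) = -5
AB (Wren): min(5, 9, 7) = 5
AC (Wren): min(3, -4) = -4
K (Uma): max(5, -4) = 5
AD (Wren): min(4, -1, 6) = -1
AE (Wren): min(8, -6) = -6
L (Uma): max(-1, -6) = -1
C (Wren): min(-5, 5, -1) = -5
R0 (Uma): max(-2, -7, -5) = -2
Uma at R0 wants the highest of {A=-2, B=-7, C=-5}, so chooses A.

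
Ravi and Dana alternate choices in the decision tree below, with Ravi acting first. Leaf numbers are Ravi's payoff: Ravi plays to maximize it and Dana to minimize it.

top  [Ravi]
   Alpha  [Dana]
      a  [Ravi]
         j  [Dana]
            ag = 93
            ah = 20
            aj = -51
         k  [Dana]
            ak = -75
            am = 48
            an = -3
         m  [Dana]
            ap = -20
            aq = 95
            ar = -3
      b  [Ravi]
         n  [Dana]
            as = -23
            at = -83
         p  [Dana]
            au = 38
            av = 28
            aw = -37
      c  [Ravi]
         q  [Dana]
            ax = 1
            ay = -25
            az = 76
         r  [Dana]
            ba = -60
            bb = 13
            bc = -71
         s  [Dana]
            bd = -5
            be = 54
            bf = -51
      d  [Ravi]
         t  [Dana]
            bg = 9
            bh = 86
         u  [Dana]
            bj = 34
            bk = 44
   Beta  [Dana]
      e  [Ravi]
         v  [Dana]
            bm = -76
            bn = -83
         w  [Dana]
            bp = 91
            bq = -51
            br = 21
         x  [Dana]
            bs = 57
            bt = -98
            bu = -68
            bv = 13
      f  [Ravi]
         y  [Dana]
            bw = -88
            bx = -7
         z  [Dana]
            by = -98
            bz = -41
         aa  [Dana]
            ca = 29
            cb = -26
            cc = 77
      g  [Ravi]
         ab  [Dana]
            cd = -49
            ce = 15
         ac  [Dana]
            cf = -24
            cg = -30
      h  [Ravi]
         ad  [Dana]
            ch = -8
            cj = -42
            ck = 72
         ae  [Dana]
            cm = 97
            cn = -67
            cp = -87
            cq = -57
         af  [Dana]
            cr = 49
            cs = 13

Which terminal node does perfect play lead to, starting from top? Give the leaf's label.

j (Dana): min(93, 20, -51) = -51
k (Dana): min(-75, 48, -3) = -75
m (Dana): min(-20, 95, -3) = -20
a (Ravi): max(-51, -75, -20) = -20
n (Dana): min(-23, -83) = -83
p (Dana): min(38, 28, -37) = -37
b (Ravi): max(-83, -37) = -37
q (Dana): min(1, -25, 76) = -25
r (Dana): min(-60, 13, -71) = -71
s (Dana): min(-5, 54, -51) = -51
c (Ravi): max(-25, -71, -51) = -25
t (Dana): min(9, 86) = 9
u (Dana): min(34, 44) = 34
d (Ravi): max(9, 34) = 34
Alpha (Dana): min(-20, -37, -25, 34) = -37
v (Dana): min(-76, -83) = -83
w (Dana): min(91, -51, 21) = -51
x (Dana): min(57, -98, -68, 13) = -98
e (Ravi): max(-83, -51, -98) = -51
y (Dana): min(-88, -7) = -88
z (Dana): min(-98, -41) = -98
aa (Dana): min(29, -26, 77) = -26
f (Ravi): max(-88, -98, -26) = -26
ab (Dana): min(-49, 15) = -49
ac (Dana): min(-24, -30) = -30
g (Ravi): max(-49, -30) = -30
ad (Dana): min(-8, -42, 72) = -42
ae (Dana): min(97, -67, -87, -57) = -87
af (Dana): min(49, 13) = 13
h (Ravi): max(-42, -87, 13) = 13
Beta (Dana): min(-51, -26, -30, 13) = -51
top (Ravi): max(-37, -51) = -37
At top, Ravi picks Alpha (highest: -37).
At Alpha, Dana picks b (lowest: -37).
At b, Ravi picks p (highest: -37).
At p, Dana picks aw (lowest: -37).
Terminal value -37.

aw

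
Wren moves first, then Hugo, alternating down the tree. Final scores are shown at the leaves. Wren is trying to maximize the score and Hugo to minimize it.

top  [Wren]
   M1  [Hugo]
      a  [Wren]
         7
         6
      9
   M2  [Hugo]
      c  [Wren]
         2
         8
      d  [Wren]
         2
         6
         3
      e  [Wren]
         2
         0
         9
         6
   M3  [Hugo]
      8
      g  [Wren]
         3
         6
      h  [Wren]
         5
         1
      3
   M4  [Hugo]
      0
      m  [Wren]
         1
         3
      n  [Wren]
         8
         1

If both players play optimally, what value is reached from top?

7

a (Wren): max(7, 6) = 7
M1 (Hugo): min(7, 9) = 7
c (Wren): max(2, 8) = 8
d (Wren): max(2, 6, 3) = 6
e (Wren): max(2, 0, 9, 6) = 9
M2 (Hugo): min(8, 6, 9) = 6
g (Wren): max(3, 6) = 6
h (Wren): max(5, 1) = 5
M3 (Hugo): min(8, 6, 5, 3) = 3
m (Wren): max(1, 3) = 3
n (Wren): max(8, 1) = 8
M4 (Hugo): min(0, 3, 8) = 0
top (Wren): max(7, 6, 3, 0) = 7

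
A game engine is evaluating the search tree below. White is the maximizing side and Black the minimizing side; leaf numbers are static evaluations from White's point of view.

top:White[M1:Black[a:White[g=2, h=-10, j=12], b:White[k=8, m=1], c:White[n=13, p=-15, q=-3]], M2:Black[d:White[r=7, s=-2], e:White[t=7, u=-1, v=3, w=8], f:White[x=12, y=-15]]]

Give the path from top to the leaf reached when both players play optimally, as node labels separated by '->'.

top -> M1 -> b -> k

a (White): max(2, -10, 12) = 12
b (White): max(8, 1) = 8
c (White): max(13, -15, -3) = 13
M1 (Black): min(12, 8, 13) = 8
d (White): max(7, -2) = 7
e (White): max(7, -1, 3, 8) = 8
f (White): max(12, -15) = 12
M2 (Black): min(7, 8, 12) = 7
top (White): max(8, 7) = 8
At top, White picks M1 (highest: 8).
At M1, Black picks b (lowest: 8).
At b, White picks k (highest: 8).
Terminal value 8.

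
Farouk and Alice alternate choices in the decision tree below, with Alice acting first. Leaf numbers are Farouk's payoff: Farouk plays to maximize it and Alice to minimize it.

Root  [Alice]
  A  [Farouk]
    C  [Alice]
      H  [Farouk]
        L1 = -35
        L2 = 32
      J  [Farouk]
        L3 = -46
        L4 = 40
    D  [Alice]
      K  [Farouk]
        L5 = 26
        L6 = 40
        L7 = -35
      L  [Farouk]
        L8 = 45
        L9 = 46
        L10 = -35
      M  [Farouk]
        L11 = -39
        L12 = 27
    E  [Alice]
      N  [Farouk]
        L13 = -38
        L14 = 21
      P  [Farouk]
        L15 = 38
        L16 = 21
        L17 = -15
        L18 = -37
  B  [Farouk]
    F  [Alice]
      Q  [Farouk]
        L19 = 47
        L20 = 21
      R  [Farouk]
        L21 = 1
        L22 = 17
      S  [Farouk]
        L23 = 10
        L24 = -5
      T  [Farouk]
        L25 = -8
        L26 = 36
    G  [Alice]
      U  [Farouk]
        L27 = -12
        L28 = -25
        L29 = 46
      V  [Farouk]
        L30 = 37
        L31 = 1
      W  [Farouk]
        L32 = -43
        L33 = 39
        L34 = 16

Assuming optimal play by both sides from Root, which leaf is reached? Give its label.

H (Farouk): max(-35, 32) = 32
J (Farouk): max(-46, 40) = 40
C (Alice): min(32, 40) = 32
K (Farouk): max(26, 40, -35) = 40
L (Farouk): max(45, 46, -35) = 46
M (Farouk): max(-39, 27) = 27
D (Alice): min(40, 46, 27) = 27
N (Farouk): max(-38, 21) = 21
P (Farouk): max(38, 21, -15, -37) = 38
E (Alice): min(21, 38) = 21
A (Farouk): max(32, 27, 21) = 32
Q (Farouk): max(47, 21) = 47
R (Farouk): max(1, 17) = 17
S (Farouk): max(10, -5) = 10
T (Farouk): max(-8, 36) = 36
F (Alice): min(47, 17, 10, 36) = 10
U (Farouk): max(-12, -25, 46) = 46
V (Farouk): max(37, 1) = 37
W (Farouk): max(-43, 39, 16) = 39
G (Alice): min(46, 37, 39) = 37
B (Farouk): max(10, 37) = 37
Root (Alice): min(32, 37) = 32
At Root, Alice picks A (lowest: 32).
At A, Farouk picks C (highest: 32).
At C, Alice picks H (lowest: 32).
At H, Farouk picks L2 (highest: 32).
Terminal value 32.

L2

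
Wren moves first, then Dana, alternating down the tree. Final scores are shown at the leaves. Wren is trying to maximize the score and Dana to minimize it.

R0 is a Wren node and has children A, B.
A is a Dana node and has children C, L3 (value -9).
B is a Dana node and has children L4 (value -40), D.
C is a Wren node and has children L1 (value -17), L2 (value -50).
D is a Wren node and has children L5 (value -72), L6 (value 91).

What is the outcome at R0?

-17

C (Wren): max(-17, -50) = -17
A (Dana): min(-17, -9) = -17
D (Wren): max(-72, 91) = 91
B (Dana): min(-40, 91) = -40
R0 (Wren): max(-17, -40) = -17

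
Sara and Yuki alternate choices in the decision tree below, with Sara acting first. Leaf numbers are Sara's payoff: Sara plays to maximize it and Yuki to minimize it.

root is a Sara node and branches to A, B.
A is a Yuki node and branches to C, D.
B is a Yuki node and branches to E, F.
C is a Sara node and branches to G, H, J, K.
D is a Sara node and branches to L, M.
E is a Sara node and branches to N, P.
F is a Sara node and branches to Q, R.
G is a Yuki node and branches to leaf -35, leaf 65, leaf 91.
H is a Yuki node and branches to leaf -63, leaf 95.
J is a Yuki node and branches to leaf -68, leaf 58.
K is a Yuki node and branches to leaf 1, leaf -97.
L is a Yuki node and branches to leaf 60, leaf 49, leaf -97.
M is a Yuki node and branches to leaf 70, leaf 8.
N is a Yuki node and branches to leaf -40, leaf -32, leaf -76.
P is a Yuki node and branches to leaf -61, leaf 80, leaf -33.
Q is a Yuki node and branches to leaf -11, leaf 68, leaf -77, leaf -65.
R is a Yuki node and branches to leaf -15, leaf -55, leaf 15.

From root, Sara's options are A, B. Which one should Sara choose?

A

G (Yuki): min(-35, 65, 91) = -35
H (Yuki): min(-63, 95) = -63
J (Yuki): min(-68, 58) = -68
K (Yuki): min(1, -97) = -97
C (Sara): max(-35, -63, -68, -97) = -35
L (Yuki): min(60, 49, -97) = -97
M (Yuki): min(70, 8) = 8
D (Sara): max(-97, 8) = 8
A (Yuki): min(-35, 8) = -35
N (Yuki): min(-40, -32, -76) = -76
P (Yuki): min(-61, 80, -33) = -61
E (Sara): max(-76, -61) = -61
Q (Yuki): min(-11, 68, -77, -65) = -77
R (Yuki): min(-15, -55, 15) = -55
F (Sara): max(-77, -55) = -55
B (Yuki): min(-61, -55) = -61
root (Sara): max(-35, -61) = -35
Sara at root wants the highest of {A=-35, B=-61}, so chooses A.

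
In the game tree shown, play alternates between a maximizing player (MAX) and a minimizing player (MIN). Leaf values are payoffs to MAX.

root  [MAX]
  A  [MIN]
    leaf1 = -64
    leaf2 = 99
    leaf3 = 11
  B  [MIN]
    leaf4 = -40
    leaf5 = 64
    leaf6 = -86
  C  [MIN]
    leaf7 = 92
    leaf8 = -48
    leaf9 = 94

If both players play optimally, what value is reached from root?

A (MIN): min(-64, 99, 11) = -64
B (MIN): min(-40, 64, -86) = -86
C (MIN): min(92, -48, 94) = -48
root (MAX): max(-64, -86, -48) = -48

-48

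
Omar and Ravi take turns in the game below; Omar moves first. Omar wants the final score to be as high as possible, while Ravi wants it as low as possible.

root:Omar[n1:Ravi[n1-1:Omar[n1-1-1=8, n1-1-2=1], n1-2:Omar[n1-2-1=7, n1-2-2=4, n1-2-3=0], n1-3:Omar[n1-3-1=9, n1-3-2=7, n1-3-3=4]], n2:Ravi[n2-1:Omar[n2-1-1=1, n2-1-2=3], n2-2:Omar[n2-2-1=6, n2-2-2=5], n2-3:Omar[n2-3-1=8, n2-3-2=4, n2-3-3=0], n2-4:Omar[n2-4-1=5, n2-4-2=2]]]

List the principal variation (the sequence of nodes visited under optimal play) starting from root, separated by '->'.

n1-1 (Omar): max(8, 1) = 8
n1-2 (Omar): max(7, 4, 0) = 7
n1-3 (Omar): max(9, 7, 4) = 9
n1 (Ravi): min(8, 7, 9) = 7
n2-1 (Omar): max(1, 3) = 3
n2-2 (Omar): max(6, 5) = 6
n2-3 (Omar): max(8, 4, 0) = 8
n2-4 (Omar): max(5, 2) = 5
n2 (Ravi): min(3, 6, 8, 5) = 3
root (Omar): max(7, 3) = 7
At root, Omar picks n1 (highest: 7).
At n1, Ravi picks n1-2 (lowest: 7).
At n1-2, Omar picks n1-2-1 (highest: 7).
Terminal value 7.

root -> n1 -> n1-2 -> n1-2-1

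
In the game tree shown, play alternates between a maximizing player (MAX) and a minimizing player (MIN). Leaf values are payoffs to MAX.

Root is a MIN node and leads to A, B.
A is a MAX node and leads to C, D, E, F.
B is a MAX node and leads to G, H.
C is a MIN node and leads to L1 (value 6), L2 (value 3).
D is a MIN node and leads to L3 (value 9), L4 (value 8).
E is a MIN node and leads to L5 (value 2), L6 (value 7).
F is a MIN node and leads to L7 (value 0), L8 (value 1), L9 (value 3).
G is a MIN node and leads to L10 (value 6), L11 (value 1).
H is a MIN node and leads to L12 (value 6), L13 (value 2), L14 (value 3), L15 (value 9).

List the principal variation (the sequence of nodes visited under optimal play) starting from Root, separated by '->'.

Root -> B -> H -> L13

C (MIN): min(6, 3) = 3
D (MIN): min(9, 8) = 8
E (MIN): min(2, 7) = 2
F (MIN): min(0, 1, 3) = 0
A (MAX): max(3, 8, 2, 0) = 8
G (MIN): min(6, 1) = 1
H (MIN): min(6, 2, 3, 9) = 2
B (MAX): max(1, 2) = 2
Root (MIN): min(8, 2) = 2
At Root, MIN picks B (lowest: 2).
At B, MAX picks H (highest: 2).
At H, MIN picks L13 (lowest: 2).
Terminal value 2.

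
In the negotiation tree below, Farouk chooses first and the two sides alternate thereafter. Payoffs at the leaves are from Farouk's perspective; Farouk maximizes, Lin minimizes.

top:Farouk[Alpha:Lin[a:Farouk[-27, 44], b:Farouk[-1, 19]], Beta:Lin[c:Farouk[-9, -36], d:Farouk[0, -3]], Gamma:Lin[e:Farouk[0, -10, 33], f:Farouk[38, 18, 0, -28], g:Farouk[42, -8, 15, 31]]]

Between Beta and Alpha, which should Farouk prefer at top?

c (Farouk): max(-9, -36) = -9
d (Farouk): max(0, -3) = 0
Beta (Lin): min(-9, 0) = -9
a (Farouk): max(-27, 44) = 44
b (Farouk): max(-1, 19) = 19
Alpha (Lin): min(44, 19) = 19
Farouk prefers the higher value; Beta=-9, Alpha=19. Alpha is better since 19 > -9.

Alpha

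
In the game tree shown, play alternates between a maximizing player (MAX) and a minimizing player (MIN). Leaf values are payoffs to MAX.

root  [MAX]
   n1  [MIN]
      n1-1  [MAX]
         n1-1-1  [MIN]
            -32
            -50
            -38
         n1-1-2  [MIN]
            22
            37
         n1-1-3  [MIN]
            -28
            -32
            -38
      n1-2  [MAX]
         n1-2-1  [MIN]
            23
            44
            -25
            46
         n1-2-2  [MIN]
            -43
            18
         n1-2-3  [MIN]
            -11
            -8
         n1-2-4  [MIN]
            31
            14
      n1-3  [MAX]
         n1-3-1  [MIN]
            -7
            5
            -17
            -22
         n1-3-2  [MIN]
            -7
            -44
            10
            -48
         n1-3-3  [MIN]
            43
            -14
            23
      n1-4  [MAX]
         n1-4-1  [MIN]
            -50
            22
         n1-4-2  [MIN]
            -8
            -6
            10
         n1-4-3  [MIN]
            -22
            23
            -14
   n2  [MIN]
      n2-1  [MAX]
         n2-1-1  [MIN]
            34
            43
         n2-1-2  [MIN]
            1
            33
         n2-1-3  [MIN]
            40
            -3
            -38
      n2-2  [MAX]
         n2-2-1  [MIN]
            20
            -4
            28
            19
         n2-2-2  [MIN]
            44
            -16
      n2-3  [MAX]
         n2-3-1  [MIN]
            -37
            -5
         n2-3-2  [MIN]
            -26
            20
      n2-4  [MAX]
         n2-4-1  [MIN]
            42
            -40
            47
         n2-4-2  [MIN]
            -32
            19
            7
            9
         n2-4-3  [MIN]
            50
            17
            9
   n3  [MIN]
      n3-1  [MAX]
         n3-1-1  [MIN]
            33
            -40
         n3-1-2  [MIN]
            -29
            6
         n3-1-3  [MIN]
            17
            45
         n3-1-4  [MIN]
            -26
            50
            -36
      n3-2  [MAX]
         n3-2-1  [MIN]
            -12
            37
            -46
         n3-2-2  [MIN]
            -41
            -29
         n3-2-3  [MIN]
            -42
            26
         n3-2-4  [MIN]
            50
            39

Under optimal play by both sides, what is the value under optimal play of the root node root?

17

n1-1-1 (MIN): min(-32, -50, -38) = -50
n1-1-2 (MIN): min(22, 37) = 22
n1-1-3 (MIN): min(-28, -32, -38) = -38
n1-1 (MAX): max(-50, 22, -38) = 22
n1-2-1 (MIN): min(23, 44, -25, 46) = -25
n1-2-2 (MIN): min(-43, 18) = -43
n1-2-3 (MIN): min(-11, -8) = -11
n1-2-4 (MIN): min(31, 14) = 14
n1-2 (MAX): max(-25, -43, -11, 14) = 14
n1-3-1 (MIN): min(-7, 5, -17, -22) = -22
n1-3-2 (MIN): min(-7, -44, 10, -48) = -48
n1-3-3 (MIN): min(43, -14, 23) = -14
n1-3 (MAX): max(-22, -48, -14) = -14
n1-4-1 (MIN): min(-50, 22) = -50
n1-4-2 (MIN): min(-8, -6, 10) = -8
n1-4-3 (MIN): min(-22, 23, -14) = -22
n1-4 (MAX): max(-50, -8, -22) = -8
n1 (MIN): min(22, 14, -14, -8) = -14
n2-1-1 (MIN): min(34, 43) = 34
n2-1-2 (MIN): min(1, 33) = 1
n2-1-3 (MIN): min(40, -3, -38) = -38
n2-1 (MAX): max(34, 1, -38) = 34
n2-2-1 (MIN): min(20, -4, 28, 19) = -4
n2-2-2 (MIN): min(44, -16) = -16
n2-2 (MAX): max(-4, -16) = -4
n2-3-1 (MIN): min(-37, -5) = -37
n2-3-2 (MIN): min(-26, 20) = -26
n2-3 (MAX): max(-37, -26) = -26
n2-4-1 (MIN): min(42, -40, 47) = -40
n2-4-2 (MIN): min(-32, 19, 7, 9) = -32
n2-4-3 (MIN): min(50, 17, 9) = 9
n2-4 (MAX): max(-40, -32, 9) = 9
n2 (MIN): min(34, -4, -26, 9) = -26
n3-1-1 (MIN): min(33, -40) = -40
n3-1-2 (MIN): min(-29, 6) = -29
n3-1-3 (MIN): min(17, 45) = 17
n3-1-4 (MIN): min(-26, 50, -36) = -36
n3-1 (MAX): max(-40, -29, 17, -36) = 17
n3-2-1 (MIN): min(-12, 37, -46) = -46
n3-2-2 (MIN): min(-41, -29) = -41
n3-2-3 (MIN): min(-42, 26) = -42
n3-2-4 (MIN): min(50, 39) = 39
n3-2 (MAX): max(-46, -41, -42, 39) = 39
n3 (MIN): min(17, 39) = 17
root (MAX): max(-14, -26, 17) = 17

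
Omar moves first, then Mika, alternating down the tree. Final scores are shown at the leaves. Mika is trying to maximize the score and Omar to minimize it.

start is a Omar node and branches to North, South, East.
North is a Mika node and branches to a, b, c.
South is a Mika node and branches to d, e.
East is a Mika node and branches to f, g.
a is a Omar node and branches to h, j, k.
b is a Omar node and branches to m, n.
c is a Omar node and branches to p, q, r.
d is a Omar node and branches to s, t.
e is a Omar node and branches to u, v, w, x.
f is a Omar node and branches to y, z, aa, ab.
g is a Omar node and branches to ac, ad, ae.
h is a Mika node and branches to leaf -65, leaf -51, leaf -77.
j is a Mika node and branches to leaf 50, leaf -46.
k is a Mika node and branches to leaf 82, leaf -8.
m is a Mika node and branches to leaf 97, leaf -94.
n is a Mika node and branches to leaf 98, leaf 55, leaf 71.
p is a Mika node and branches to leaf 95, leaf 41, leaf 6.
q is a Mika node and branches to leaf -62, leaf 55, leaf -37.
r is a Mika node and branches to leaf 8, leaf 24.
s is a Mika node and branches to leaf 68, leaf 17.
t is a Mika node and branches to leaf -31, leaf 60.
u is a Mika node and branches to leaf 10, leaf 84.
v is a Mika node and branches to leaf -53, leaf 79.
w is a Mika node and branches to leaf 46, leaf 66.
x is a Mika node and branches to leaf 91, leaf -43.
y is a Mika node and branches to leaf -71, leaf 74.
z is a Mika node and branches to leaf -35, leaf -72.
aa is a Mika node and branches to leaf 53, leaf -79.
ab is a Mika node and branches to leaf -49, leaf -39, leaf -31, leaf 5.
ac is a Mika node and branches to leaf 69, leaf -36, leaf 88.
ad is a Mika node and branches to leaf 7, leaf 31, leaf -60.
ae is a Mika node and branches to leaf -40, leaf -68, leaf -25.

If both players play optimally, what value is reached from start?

-25

h (Mika): max(-65, -51, -77) = -51
j (Mika): max(50, -46) = 50
k (Mika): max(82, -8) = 82
a (Omar): min(-51, 50, 82) = -51
m (Mika): max(97, -94) = 97
n (Mika): max(98, 55, 71) = 98
b (Omar): min(97, 98) = 97
p (Mika): max(95, 41, 6) = 95
q (Mika): max(-62, 55, -37) = 55
r (Mika): max(8, 24) = 24
c (Omar): min(95, 55, 24) = 24
North (Mika): max(-51, 97, 24) = 97
s (Mika): max(68, 17) = 68
t (Mika): max(-31, 60) = 60
d (Omar): min(68, 60) = 60
u (Mika): max(10, 84) = 84
v (Mika): max(-53, 79) = 79
w (Mika): max(46, 66) = 66
x (Mika): max(91, -43) = 91
e (Omar): min(84, 79, 66, 91) = 66
South (Mika): max(60, 66) = 66
y (Mika): max(-71, 74) = 74
z (Mika): max(-35, -72) = -35
aa (Mika): max(53, -79) = 53
ab (Mika): max(-49, -39, -31, 5) = 5
f (Omar): min(74, -35, 53, 5) = -35
ac (Mika): max(69, -36, 88) = 88
ad (Mika): max(7, 31, -60) = 31
ae (Mika): max(-40, -68, -25) = -25
g (Omar): min(88, 31, -25) = -25
East (Mika): max(-35, -25) = -25
start (Omar): min(97, 66, -25) = -25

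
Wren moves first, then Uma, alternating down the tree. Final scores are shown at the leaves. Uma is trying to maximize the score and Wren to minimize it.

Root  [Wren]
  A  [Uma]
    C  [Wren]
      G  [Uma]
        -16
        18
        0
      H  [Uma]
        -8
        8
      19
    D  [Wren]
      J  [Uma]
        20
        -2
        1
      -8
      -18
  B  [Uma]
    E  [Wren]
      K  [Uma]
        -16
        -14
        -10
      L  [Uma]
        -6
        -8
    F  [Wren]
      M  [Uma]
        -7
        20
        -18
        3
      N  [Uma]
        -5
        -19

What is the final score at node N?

-5

N (Uma): max(-5, -19) = -5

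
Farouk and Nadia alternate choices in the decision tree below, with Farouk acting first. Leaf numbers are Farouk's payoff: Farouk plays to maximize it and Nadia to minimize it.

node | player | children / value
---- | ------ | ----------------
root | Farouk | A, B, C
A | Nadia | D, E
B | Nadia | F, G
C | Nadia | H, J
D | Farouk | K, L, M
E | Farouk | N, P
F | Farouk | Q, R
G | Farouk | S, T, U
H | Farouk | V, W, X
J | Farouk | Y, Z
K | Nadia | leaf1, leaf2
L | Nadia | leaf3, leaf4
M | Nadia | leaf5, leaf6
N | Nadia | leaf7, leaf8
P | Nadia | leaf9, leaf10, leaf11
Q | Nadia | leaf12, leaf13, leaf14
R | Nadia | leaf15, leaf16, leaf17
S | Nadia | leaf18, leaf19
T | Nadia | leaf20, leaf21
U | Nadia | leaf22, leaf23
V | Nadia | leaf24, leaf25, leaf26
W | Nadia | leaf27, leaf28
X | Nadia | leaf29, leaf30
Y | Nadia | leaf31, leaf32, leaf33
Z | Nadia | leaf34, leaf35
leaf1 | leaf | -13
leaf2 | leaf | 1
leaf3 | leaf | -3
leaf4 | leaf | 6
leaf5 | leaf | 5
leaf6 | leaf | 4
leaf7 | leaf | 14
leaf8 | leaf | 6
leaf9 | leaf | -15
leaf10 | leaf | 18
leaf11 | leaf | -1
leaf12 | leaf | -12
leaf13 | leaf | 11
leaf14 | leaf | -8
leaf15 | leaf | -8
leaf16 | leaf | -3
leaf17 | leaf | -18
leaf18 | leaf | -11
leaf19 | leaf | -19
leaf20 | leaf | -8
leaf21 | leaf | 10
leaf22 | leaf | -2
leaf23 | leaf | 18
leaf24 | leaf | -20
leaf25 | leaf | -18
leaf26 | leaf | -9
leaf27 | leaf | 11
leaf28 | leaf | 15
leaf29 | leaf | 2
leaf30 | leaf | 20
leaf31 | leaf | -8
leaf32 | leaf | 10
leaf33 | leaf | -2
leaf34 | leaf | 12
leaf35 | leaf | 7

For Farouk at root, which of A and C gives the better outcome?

C

K (Nadia): min(-13, 1) = -13
L (Nadia): min(-3, 6) = -3
M (Nadia): min(5, 4) = 4
D (Farouk): max(-13, -3, 4) = 4
N (Nadia): min(14, 6) = 6
P (Nadia): min(-15, 18, -1) = -15
E (Farouk): max(6, -15) = 6
A (Nadia): min(4, 6) = 4
V (Nadia): min(-20, -18, -9) = -20
W (Nadia): min(11, 15) = 11
X (Nadia): min(2, 20) = 2
H (Farouk): max(-20, 11, 2) = 11
Y (Nadia): min(-8, 10, -2) = -8
Z (Nadia): min(12, 7) = 7
J (Farouk): max(-8, 7) = 7
C (Nadia): min(11, 7) = 7
Farouk prefers the higher value; A=4, C=7. C is better since 7 > 4.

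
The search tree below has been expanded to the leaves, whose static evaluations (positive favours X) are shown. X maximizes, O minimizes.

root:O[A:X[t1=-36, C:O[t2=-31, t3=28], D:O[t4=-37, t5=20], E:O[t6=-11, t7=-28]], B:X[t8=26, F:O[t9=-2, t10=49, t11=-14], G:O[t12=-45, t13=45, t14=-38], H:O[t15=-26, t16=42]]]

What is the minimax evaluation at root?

C (O): min(-31, 28) = -31
D (O): min(-37, 20) = -37
E (O): min(-11, -28) = -28
A (X): max(-36, -31, -37, -28) = -28
F (O): min(-2, 49, -14) = -14
G (O): min(-45, 45, -38) = -45
H (O): min(-26, 42) = -26
B (X): max(26, -14, -45, -26) = 26
root (O): min(-28, 26) = -28

-28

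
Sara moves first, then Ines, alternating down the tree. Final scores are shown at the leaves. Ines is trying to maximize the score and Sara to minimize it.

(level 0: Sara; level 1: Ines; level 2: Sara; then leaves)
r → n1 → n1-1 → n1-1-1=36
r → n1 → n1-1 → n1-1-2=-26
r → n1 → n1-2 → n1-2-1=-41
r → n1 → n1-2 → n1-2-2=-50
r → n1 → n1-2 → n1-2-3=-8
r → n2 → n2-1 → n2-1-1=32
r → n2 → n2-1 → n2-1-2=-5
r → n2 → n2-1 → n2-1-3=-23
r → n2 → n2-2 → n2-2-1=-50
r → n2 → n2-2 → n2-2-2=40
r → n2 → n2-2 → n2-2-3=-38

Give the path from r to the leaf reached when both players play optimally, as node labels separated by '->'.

n1-1 (Sara): min(36, -26) = -26
n1-2 (Sara): min(-41, -50, -8) = -50
n1 (Ines): max(-26, -50) = -26
n2-1 (Sara): min(32, -5, -23) = -23
n2-2 (Sara): min(-50, 40, -38) = -50
n2 (Ines): max(-23, -50) = -23
r (Sara): min(-26, -23) = -26
At r, Sara picks n1 (lowest: -26).
At n1, Ines picks n1-1 (highest: -26).
At n1-1, Sara picks n1-1-2 (lowest: -26).
Terminal value -26.

r -> n1 -> n1-1 -> n1-1-2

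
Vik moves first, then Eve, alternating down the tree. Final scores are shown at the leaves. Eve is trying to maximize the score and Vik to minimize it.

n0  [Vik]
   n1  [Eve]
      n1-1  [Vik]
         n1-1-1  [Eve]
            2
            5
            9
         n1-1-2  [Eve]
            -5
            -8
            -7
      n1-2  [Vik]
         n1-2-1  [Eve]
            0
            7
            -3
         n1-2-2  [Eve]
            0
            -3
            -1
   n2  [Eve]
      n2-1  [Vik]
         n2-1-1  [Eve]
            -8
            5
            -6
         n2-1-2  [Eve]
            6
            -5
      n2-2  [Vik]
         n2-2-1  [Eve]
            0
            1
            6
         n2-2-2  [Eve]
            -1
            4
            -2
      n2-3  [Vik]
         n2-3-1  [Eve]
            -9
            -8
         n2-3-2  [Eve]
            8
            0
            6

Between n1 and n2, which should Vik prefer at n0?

n1-1-1 (Eve): max(2, 5, 9) = 9
n1-1-2 (Eve): max(-5, -8, -7) = -5
n1-1 (Vik): min(9, -5) = -5
n1-2-1 (Eve): max(0, 7, -3) = 7
n1-2-2 (Eve): max(0, -3, -1) = 0
n1-2 (Vik): min(7, 0) = 0
n1 (Eve): max(-5, 0) = 0
n2-1-1 (Eve): max(-8, 5, -6) = 5
n2-1-2 (Eve): max(6, -5) = 6
n2-1 (Vik): min(5, 6) = 5
n2-2-1 (Eve): max(0, 1, 6) = 6
n2-2-2 (Eve): max(-1, 4, -2) = 4
n2-2 (Vik): min(6, 4) = 4
n2-3-1 (Eve): max(-9, -8) = -8
n2-3-2 (Eve): max(8, 0, 6) = 8
n2-3 (Vik): min(-8, 8) = -8
n2 (Eve): max(5, 4, -8) = 5
Vik prefers the lower value; n1=0, n2=5. n1 is better since 0 < 5.

n1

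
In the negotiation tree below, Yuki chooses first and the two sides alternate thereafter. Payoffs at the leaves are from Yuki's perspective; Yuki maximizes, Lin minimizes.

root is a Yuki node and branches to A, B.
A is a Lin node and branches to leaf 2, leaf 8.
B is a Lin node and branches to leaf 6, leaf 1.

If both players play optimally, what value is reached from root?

2

A (Lin): min(2, 8) = 2
B (Lin): min(6, 1) = 1
root (Yuki): max(2, 1) = 2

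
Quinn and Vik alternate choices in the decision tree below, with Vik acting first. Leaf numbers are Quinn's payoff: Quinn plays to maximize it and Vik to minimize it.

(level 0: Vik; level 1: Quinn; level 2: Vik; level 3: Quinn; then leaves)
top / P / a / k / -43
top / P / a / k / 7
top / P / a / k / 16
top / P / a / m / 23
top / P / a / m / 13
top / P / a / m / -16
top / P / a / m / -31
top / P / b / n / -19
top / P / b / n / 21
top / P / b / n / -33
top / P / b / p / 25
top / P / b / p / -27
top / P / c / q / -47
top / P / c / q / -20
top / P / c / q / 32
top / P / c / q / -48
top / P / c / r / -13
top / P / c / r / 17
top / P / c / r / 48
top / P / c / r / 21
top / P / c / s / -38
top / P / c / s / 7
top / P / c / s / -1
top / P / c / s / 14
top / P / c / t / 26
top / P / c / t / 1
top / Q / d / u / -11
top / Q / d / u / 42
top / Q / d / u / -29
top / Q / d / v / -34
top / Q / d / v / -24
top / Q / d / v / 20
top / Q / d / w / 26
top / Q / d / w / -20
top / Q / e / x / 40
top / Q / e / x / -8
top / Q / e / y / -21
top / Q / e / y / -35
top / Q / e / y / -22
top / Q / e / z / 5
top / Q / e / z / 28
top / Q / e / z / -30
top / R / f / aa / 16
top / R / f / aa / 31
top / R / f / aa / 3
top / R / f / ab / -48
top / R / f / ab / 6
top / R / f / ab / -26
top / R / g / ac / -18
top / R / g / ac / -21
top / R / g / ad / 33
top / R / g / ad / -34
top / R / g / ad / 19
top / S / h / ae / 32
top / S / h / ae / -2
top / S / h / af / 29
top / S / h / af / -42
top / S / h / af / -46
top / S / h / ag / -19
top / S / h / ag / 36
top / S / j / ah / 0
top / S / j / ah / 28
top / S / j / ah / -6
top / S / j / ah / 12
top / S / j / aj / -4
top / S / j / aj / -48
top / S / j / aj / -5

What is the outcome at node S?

29

ae (Quinn): max(32, -2) = 32
af (Quinn): max(29, -42, -46) = 29
ag (Quinn): max(-19, 36) = 36
h (Vik): min(32, 29, 36) = 29
ah (Quinn): max(0, 28, -6, 12) = 28
aj (Quinn): max(-4, -48, -5) = -4
j (Vik): min(28, -4) = -4
S (Quinn): max(29, -4) = 29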